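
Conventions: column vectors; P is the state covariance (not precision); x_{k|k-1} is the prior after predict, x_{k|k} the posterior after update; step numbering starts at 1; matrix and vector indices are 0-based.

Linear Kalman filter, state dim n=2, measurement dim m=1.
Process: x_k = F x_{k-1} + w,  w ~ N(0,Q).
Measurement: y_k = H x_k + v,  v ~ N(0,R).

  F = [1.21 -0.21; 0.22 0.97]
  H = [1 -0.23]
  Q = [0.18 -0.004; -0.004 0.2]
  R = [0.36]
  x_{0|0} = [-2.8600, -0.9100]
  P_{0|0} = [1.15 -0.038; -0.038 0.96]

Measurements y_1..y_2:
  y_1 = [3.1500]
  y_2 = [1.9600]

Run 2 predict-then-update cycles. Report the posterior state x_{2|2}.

x_post = [1.9727, -1.4045]

step 1: x^-=[-3.2695, -1.5119]  P^-=[1.9254 0.0637; 0.0637 1.1427]  S=[2.3165]  K=[0.8248; -0.0859]  nu=[6.0718]  x^+=[1.7386, -2.0337]  P^+=[0.3494 0.2279; 0.2279 1.1256]
step 2: x^-=[2.5308, -1.5902]  P^-=[0.6253 0.1167; 0.1167 1.3733]  S=[1.0043]  K=[0.5959; -0.1983]  nu=[-0.9366]  x^+=[1.9727, -1.4045]  P^+=[0.2687 0.2354; 0.2354 1.3338]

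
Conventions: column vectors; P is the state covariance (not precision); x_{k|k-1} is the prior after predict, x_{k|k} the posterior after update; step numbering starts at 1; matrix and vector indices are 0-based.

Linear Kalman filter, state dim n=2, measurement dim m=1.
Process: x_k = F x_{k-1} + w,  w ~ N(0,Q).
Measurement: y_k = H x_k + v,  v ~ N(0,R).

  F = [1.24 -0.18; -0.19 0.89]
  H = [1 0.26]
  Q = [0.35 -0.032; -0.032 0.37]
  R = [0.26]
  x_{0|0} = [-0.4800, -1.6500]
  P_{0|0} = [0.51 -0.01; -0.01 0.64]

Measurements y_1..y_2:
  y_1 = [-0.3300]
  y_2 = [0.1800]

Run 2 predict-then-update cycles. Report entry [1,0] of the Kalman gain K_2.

K[1,0] = -0.2127

step 1: x^-=[-0.2982, -1.3773]  P^-=[1.1594 -0.2661; -0.2661 0.8987]  S=[1.3418]  K=[0.8125; -0.0241]  nu=[0.3263]  x^+=[-0.0331, -1.3852]  P^+=[0.2736 -0.2397; -0.2397 0.8980]
step 2: x^-=[0.2083, -1.2265]  P^-=[0.9068 -0.5131; -0.5131 1.1722]  S=[0.9792]  K=[0.7898; -0.2127]  nu=[0.2906]  x^+=[0.4378, -1.2883]  P^+=[0.2960 -0.3486; -0.3486 1.1279]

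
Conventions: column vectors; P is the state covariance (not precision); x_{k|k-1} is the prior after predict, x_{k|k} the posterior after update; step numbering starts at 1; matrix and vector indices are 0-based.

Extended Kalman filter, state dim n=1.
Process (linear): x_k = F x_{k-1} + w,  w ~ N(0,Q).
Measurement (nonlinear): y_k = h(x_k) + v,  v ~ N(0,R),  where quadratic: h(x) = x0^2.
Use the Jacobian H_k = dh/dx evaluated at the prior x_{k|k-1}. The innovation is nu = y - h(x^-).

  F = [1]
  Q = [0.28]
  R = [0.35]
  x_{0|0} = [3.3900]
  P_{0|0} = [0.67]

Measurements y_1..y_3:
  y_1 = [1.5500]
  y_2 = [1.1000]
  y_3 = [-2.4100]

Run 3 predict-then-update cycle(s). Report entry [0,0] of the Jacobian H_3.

step 1: x^-=[3.3900]  P^-=[0.9500]  H_jac=[6.7800]  S=[44.0200]  K=[0.1463]  nu=[-9.9421]  x^+=[1.9353]  P^+=[0.0076]
step 2: x^-=[1.9353]  P^-=[0.2876]  H_jac=[3.8705]  S=[4.6579]  K=[0.2389]  nu=[-2.6453]  x^+=[1.3032]  P^+=[0.0216]
step 3: x^-=[1.3032]  P^-=[0.3016]  H_jac=[2.6064]  S=[2.3989]  K=[0.3277]  nu=[-4.1083]  x^+=[-0.0431]  P^+=[0.0440]

H_jac[0,0] = 2.6064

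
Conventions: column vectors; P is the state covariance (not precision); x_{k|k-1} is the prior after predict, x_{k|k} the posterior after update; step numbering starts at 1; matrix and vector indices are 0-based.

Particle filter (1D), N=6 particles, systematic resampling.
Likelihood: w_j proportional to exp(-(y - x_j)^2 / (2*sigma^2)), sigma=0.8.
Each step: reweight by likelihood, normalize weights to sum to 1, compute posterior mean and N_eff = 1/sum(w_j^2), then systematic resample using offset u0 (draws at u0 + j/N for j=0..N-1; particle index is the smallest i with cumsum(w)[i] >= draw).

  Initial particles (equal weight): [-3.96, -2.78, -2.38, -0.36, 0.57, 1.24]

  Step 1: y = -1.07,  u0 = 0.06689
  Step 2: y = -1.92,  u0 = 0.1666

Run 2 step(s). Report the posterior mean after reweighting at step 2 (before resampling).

post_mean = -2.0025

step 1: w=[0.0012, 0.0865, 0.2223, 0.5729, 0.1039, 0.0131]  mean=-0.9052  Neff=2.5245  idx=[1, 2, 3, 3, 3, 4]
step 2: w=[0.3009, 0.4545, 0.0801, 0.0801, 0.0801, 0.0042]  mean=-2.0025  Neff=3.1603  idx=[0, 1, 1, 1, 2, 5]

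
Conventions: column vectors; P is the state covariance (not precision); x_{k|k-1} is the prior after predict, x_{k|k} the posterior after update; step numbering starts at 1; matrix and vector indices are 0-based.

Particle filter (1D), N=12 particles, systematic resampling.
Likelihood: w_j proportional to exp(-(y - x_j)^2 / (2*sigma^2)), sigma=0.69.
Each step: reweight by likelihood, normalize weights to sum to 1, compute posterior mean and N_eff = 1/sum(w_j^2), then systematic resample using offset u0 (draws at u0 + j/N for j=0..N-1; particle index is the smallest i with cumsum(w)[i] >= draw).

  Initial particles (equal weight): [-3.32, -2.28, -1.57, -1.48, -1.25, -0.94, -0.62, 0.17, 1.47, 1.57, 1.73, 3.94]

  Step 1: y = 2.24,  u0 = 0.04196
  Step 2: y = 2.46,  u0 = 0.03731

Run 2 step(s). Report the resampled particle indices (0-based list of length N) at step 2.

resampled_idx = [0, 1, 3, 4, 5, 6, 7, 8, 9, 9, 10, 11]

step 1: w=[0.0000, 0.0000, 0.0000, 0.0000, 0.0000, 0.0000, 0.0001, 0.0056, 0.2708, 0.3150, 0.3841, 0.0243]  mean=1.6538  Neff=3.1173  idx=[8, 8, 8, 9, 9, 9, 9, 10, 10, 10, 10, 10]
step 2: w=[0.0630, 0.0630, 0.0630, 0.0768, 0.0768, 0.0768, 0.0768, 0.1008, 0.1008, 0.1008, 0.1008, 0.1008]  mean=1.6317  Neff=11.5919  idx=[0, 1, 3, 4, 5, 6, 7, 8, 9, 9, 10, 11]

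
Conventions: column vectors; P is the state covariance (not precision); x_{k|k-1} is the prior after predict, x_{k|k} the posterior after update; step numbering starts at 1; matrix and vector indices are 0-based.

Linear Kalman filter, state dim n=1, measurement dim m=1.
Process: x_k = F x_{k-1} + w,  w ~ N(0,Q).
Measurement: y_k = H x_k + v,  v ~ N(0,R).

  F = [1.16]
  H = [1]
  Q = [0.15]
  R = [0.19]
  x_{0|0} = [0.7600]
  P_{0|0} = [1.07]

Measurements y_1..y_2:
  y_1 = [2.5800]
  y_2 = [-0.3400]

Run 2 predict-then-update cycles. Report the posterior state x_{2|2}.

step 1: x^-=[0.8816]  P^-=[1.5898]  S=[1.7798]  K=[0.8932]  nu=[1.6984]  x^+=[2.3987]  P^+=[0.1697]
step 2: x^-=[2.7825]  P^-=[0.3784]  S=[0.5684]  K=[0.6657]  nu=[-3.1225]  x^+=[0.7038]  P^+=[0.1265]

x_post = [0.7038]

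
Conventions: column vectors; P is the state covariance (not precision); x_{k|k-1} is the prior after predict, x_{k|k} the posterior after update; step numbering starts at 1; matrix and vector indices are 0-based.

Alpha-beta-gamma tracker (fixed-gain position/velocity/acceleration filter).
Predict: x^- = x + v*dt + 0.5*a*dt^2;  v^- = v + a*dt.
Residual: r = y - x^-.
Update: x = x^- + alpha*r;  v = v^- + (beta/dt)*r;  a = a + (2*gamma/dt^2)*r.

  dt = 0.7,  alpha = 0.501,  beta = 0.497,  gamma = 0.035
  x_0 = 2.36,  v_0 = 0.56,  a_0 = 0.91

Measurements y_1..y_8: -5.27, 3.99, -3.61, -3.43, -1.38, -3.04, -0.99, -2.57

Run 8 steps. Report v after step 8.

v_post = 0.6063

step 1: x_pred=2.9749  r=-8.2449  x^+=-1.1558  v^+=-4.6569  a^+=-0.2679
step 2: x_pred=-4.4812  r=8.4712  x^+=-0.2371  v^+=1.1702  a^+=0.9423
step 3: x_pred=0.8128  r=-4.4228  x^+=-1.4030  v^+=-1.3104  a^+=0.3105
step 4: x_pred=-2.2442  r=-1.1858  x^+=-2.8383  v^+=-1.9350  a^+=0.1411
step 5: x_pred=-4.1582  r=2.7782  x^+=-2.7663  v^+=0.1363  a^+=0.5380
step 6: x_pred=-2.5391  r=-0.5009  x^+=-2.7900  v^+=0.1573  a^+=0.4664
step 7: x_pred=-2.5657  r=1.5757  x^+=-1.7763  v^+=1.6025  a^+=0.6915
step 8: x_pred=-0.4851  r=-2.0849  x^+=-1.5296  v^+=0.6063  a^+=0.3937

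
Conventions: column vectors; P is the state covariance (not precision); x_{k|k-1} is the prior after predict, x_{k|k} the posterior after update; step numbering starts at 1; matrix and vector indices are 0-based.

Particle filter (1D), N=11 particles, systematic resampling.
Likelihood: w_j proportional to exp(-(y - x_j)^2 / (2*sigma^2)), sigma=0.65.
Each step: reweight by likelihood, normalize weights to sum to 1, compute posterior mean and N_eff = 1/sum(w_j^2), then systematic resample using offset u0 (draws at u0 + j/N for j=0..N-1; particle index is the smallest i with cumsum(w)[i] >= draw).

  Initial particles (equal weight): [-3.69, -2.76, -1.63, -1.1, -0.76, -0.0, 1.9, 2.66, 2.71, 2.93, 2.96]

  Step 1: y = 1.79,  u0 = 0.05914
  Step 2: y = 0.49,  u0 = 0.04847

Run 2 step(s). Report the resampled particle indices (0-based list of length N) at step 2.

step 1: w=[0.0000, 0.0000, 0.0000, 0.0000, 0.0002, 0.0103, 0.4487, 0.1858, 0.1672, 0.0978, 0.0901]  mean=2.3527  Neff=3.5517  idx=[6, 6, 6, 6, 6, 7, 7, 8, 8, 9, 10]
step 2: w=[0.1939, 0.1939, 0.1939, 0.1939, 0.1939, 0.0077, 0.0077, 0.0060, 0.0060, 0.0018, 0.0015]  mean=1.9249  Neff=5.3163  idx=[0, 0, 1, 1, 2, 2, 3, 3, 4, 4, 4]

resampled_idx = [0, 0, 1, 1, 2, 2, 3, 3, 4, 4, 4]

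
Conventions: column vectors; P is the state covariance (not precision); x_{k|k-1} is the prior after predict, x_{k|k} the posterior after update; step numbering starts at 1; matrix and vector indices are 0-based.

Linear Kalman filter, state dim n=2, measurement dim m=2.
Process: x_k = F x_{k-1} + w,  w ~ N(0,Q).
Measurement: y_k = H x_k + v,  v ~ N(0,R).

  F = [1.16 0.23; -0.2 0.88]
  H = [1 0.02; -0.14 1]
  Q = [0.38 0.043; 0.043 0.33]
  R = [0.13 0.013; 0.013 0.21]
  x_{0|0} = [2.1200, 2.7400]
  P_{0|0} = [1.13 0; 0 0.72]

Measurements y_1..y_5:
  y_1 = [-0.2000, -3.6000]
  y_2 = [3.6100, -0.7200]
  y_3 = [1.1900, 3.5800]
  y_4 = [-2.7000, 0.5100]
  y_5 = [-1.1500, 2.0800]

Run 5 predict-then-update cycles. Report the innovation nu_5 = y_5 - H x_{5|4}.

innov = [0.7417, 0.9646]

step 1: x^-=[3.0894, 1.9872]  P^-=[1.9386 -0.0734; -0.0734 0.9328]  S=[2.0661 -0.3130; -0.3130 1.2013]  K=[0.9309 -0.0445; 0.0962 0.8101]  nu=[-3.3291, -5.1547]  x^+=[0.2200, -2.5087]  P^+=[0.1200 0.0196; 0.0196 0.1741]
step 2: x^-=[-0.3218, -2.2517]  P^-=[0.5612 0.0695; 0.0695 0.4627]  S=[0.6941 0.0129; 0.0129 0.6643]  K=[0.8110 -0.0295; 0.1007 0.6800]  nu=[3.9769, 1.4866]  x^+=[2.8595, -0.8403]  P^+=[0.1047 0.0190; 0.0190 0.1468]
step 3: x^-=[3.1238, -1.3114]  P^-=[0.5387 0.0669; 0.0669 0.4412]  S=[0.6716 0.0132; 0.0132 0.6430]  K=[0.8048 -0.0297; 0.0997 0.6695]  nu=[-1.9075, 5.3287]  x^+=[1.4306, 2.0660]  P^+=[0.1039 0.0188; 0.0188 0.1445]
step 4: x^-=[2.1347, 1.5320]  P^-=[0.5374 0.0665; 0.0665 0.4395]  S=[0.6702 0.0128; 0.0128 0.6414]  K=[0.8044 -0.0298; 0.0995 0.6687]  nu=[-4.8654, -0.7231]  x^+=[-1.7573, 0.5645]  P^+=[0.1038 0.0187; 0.0187 0.1443]
step 5: x^-=[-1.9086, 0.8482]  P^-=[0.5373 0.0664; 0.0664 0.4393]  S=[0.6701 0.0128; 0.0128 0.6413]  K=[0.8043 -0.0298; 0.0994 0.6686]  nu=[0.7417, 0.9646]  x^+=[-1.3408, 1.5669]  P^+=[0.1038 0.0187; 0.0187 0.1443]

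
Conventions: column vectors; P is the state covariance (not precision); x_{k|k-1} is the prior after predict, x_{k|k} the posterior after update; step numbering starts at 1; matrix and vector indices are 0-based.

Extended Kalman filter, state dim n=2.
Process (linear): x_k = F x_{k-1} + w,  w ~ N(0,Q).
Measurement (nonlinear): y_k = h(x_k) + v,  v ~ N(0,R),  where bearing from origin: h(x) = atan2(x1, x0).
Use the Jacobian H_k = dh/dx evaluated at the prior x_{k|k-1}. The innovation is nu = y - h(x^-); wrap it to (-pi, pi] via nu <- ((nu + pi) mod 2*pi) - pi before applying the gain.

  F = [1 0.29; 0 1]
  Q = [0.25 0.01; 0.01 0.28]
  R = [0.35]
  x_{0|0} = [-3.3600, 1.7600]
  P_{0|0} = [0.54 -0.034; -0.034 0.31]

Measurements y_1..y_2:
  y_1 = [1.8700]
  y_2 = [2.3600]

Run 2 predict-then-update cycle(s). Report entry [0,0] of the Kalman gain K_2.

K[0,0] = -0.6258

step 1: x^-=[-2.8496, 1.7600]  P^-=[0.7964 0.0659; 0.0659 0.5900]  H_jac=[-0.1569 -0.2540]  S=[0.4129]  K=[-0.3431; -0.3880]  nu=[-0.7183]  x^+=[-2.6031, 2.0387]  P^+=[0.7477 0.0109; 0.0109 0.5278]
step 2: x^-=[-2.0119, 2.0387]  P^-=[1.0485 0.1740; 0.1740 0.8078]  H_jac=[-0.2485 -0.2452]  S=[0.4845]  K=[-0.6258; -0.4981]  nu=[0.0104]  x^+=[-2.0184, 2.0335]  P^+=[0.8587 0.0230; 0.0230 0.6876]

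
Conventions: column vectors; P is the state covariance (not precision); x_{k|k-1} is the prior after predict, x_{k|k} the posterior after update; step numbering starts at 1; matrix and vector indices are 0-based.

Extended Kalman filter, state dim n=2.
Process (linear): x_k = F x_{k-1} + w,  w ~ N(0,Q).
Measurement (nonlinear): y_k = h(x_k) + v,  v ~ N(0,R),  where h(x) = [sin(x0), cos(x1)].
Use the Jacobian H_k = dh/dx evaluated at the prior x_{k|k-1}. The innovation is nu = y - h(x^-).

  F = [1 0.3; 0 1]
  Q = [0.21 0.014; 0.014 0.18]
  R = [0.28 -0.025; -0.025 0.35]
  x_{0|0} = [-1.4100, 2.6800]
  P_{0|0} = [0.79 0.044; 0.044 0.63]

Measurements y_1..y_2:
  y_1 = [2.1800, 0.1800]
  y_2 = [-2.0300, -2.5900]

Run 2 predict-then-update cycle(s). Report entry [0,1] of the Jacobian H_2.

H_jac[0,1] = 0.0000

step 1: x^-=[-0.6060, 2.6800]  P^-=[1.0831 0.2470; 0.2470 0.8100]  H_jac=[0.8219 0.0000; 0.0000 -0.4454]  S=[1.0117 -0.1154; -0.1154 0.5107]  K=[0.8780 -0.0170; 0.1233 -0.6786]  nu=[2.7496, 1.0753]  x^+=[1.7899, 2.2892]  P^+=[0.2996 0.0626; 0.0626 0.5402]
step 2: x^-=[2.4766, 2.2892]  P^-=[0.5958 0.2387; 0.2387 0.7202]  H_jac=[-0.7869 0.0000; 0.0000 -0.7529]  S=[0.6490 0.1164; 0.1164 0.7582]  K=[-0.6992 -0.1296; -0.1657 -0.6897]  nu=[-2.6470, -1.9318]  x^+=[4.5779, 4.0602]  P^+=[0.2447 0.0371; 0.0371 0.3151]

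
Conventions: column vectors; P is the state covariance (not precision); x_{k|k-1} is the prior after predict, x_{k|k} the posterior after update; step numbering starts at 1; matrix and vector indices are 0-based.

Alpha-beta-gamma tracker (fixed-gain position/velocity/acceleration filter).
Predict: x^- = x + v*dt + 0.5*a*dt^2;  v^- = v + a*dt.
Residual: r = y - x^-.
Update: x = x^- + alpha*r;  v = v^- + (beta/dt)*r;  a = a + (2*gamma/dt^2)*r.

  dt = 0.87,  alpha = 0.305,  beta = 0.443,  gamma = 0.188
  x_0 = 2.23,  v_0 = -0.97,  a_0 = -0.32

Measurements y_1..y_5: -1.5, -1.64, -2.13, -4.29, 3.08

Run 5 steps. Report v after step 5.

v_post = 5.5485

step 1: x_pred=1.2650  r=-2.7650  x^+=0.4217  v^+=-2.6563  a^+=-1.6935
step 2: x_pred=-2.5303  r=0.8903  x^+=-2.2587  v^+=-3.6764  a^+=-1.2513
step 3: x_pred=-5.9307  r=3.8007  x^+=-4.7715  v^+=-2.8297  a^+=0.6368
step 4: x_pred=-6.9924  r=2.7024  x^+=-6.1682  v^+=-0.8997  a^+=1.9792
step 5: x_pred=-6.2018  r=9.2818  x^+=-3.3709  v^+=5.5485  a^+=6.5901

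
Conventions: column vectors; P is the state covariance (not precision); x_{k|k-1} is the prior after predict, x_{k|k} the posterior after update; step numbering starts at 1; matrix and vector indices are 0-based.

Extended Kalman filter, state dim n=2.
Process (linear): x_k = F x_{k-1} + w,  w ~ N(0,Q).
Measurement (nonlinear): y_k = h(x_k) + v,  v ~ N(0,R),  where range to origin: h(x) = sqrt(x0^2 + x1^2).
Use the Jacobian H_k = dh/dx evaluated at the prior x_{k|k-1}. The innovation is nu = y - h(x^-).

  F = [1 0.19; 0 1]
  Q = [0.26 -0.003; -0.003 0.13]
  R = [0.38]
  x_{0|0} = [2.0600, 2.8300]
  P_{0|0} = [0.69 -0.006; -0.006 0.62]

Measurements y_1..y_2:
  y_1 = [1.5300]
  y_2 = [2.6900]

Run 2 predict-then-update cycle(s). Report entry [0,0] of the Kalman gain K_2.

step 1: x^-=[2.5977, 2.8300]  P^-=[0.9701 0.1088; 0.1088 0.7500]  H_jac=[0.6762 0.7367]  S=[1.3391]  K=[0.5498; 0.4676]  nu=[-2.3115]  x^+=[1.3269, 1.7492]  P^+=[0.5654 -0.2354; -0.2354 0.4573]
step 2: x^-=[1.6593, 1.7492]  P^-=[0.7524 -0.1515; -0.1515 0.5873]  H_jac=[0.6882 0.7255]  S=[0.8942]  K=[0.4562; 0.3599]  nu=[0.2790]  x^+=[1.7866, 1.8496]  P^+=[0.5664 -0.2983; -0.2983 0.4715]

K[0,0] = 0.4562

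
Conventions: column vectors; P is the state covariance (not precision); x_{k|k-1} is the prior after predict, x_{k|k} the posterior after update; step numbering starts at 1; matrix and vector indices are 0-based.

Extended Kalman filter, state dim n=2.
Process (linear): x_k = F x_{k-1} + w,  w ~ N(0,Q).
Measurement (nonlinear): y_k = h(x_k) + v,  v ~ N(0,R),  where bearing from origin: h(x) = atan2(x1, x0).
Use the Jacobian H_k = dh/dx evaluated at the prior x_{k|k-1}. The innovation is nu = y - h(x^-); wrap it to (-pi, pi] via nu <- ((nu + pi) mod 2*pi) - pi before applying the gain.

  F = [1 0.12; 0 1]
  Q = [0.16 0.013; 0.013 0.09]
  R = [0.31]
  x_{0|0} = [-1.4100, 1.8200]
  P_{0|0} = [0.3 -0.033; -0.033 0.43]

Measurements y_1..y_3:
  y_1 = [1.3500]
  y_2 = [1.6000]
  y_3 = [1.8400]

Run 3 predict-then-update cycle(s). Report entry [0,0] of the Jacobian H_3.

H_jac[0,0] = -0.4627

step 1: x^-=[-1.1916, 1.8200]  P^-=[0.4583 0.0316; 0.0316 0.5200]  H_jac=[-0.3846 -0.2518]  S=[0.4169]  K=[-0.4419; -0.3432]  nu=[-0.8005]  x^+=[-0.8379, 2.0948]  P^+=[0.3769 -0.0316; -0.0316 0.4709]
step 2: x^-=[-0.5865, 2.0948]  P^-=[0.5361 0.0379; 0.0379 0.5609]  H_jac=[-0.4427 -0.1239]  S=[0.4278]  K=[-0.5657; -0.2017]  nu=[-0.2438]  x^+=[-0.4486, 2.1439]  P^+=[0.3992 -0.0109; -0.0109 0.5435]
step 3: x^-=[-0.1913, 2.1439]  P^-=[0.5644 0.0673; 0.0673 0.6335]  H_jac=[-0.4627 -0.0413]  S=[0.4345]  K=[-0.6075; -0.1319]  nu=[0.1802]  x^+=[-0.3008, 2.1202]  P^+=[0.4040 0.0325; 0.0325 0.6259]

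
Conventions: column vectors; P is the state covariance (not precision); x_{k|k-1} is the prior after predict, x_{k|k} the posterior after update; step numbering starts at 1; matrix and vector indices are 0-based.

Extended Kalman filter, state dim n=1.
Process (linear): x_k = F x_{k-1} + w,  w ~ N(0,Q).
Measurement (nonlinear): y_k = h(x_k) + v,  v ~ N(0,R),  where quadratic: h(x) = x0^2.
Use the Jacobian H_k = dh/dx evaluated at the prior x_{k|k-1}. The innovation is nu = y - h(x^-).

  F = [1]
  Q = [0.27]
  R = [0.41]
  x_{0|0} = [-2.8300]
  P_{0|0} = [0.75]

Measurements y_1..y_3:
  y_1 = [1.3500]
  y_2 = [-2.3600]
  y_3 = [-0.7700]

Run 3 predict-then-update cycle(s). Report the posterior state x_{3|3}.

step 1: x^-=[-2.8300]  P^-=[1.0200]  H_jac=[-5.6600]  S=[33.0863]  K=[-0.1745]  nu=[-6.6589]  x^+=[-1.6681]  P^+=[0.0126]
step 2: x^-=[-1.6681]  P^-=[0.2826]  H_jac=[-3.3362]  S=[3.5558]  K=[-0.2652]  nu=[-5.1425]  x^+=[-0.3044]  P^+=[0.0326]
step 3: x^-=[-0.3044]  P^-=[0.3026]  H_jac=[-0.6088]  S=[0.5221]  K=[-0.3528]  nu=[-0.8627]  x^+=[-0.0000]  P^+=[0.2376]

x_post = [-0.0000]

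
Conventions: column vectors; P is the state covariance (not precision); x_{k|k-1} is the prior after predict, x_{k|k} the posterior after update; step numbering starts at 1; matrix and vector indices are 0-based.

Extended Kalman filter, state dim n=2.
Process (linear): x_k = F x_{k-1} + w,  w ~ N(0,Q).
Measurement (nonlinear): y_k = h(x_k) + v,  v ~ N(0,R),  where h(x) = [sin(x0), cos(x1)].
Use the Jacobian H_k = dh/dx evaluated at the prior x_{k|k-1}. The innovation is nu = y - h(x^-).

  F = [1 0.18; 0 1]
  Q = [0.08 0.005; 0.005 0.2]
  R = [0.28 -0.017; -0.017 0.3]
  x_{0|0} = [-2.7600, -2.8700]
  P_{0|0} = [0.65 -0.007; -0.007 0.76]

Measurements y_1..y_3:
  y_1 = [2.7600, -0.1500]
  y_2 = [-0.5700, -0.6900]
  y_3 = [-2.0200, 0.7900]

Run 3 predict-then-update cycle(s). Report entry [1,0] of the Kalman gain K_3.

K[1,0] = 0.1838

step 1: x^-=[-3.2766, -2.8700]  P^-=[0.7521 0.1348; 0.1348 0.9600]  H_jac=[-0.9909 0.0000; 0.0000 0.2683]  S=[1.0185 -0.0528; -0.0528 0.3691]  K=[-0.7321 -0.0068; -0.0957 0.6841]  nu=[2.6254, 0.8133]  x^+=[-5.2042, -2.5648]  P^+=[0.2068 0.0388; 0.0388 0.7711]
step 2: x^-=[-5.6658, -2.5648]  P^-=[0.3257 0.1826; 0.1826 0.9711]  H_jac=[0.8154 0.0000; 0.0000 0.5454]  S=[0.4966 0.0642; 0.0642 0.5888]  K=[0.5203 0.1124; 0.1862 0.8791]  nu=[-1.1489, 0.1482]  x^+=[-6.2470, -2.6484]  P^+=[0.1763 0.0456; 0.0456 0.4778]
step 3: x^-=[-6.7237, -2.6484]  P^-=[0.2882 0.1366; 0.1366 0.6778]  H_jac=[0.9045 0.0000; 0.0000 0.4735]  S=[0.5158 0.0415; 0.0415 0.4519]  K=[0.4976 0.0974; 0.1838 0.6932]  nu=[-1.5936, 1.6708]  x^+=[-7.3539, -1.7830]  P^+=[0.1522 0.0439; 0.0439 0.4326]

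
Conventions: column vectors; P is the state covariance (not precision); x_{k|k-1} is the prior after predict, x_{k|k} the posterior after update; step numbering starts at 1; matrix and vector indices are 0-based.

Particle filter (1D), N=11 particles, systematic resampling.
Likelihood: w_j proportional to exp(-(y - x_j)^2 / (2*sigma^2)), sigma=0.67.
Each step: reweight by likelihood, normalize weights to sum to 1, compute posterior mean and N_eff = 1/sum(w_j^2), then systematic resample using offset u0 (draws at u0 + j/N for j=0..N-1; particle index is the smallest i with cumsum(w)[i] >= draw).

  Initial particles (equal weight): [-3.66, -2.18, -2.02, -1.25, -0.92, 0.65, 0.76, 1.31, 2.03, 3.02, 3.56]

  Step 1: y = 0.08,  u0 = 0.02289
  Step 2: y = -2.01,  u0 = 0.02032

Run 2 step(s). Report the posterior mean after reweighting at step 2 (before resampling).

step 1: w=[0.0000, 0.0017, 0.0037, 0.0707, 0.1665, 0.3531, 0.3029, 0.0940, 0.0073, 0.0000, 0.0000]  mean=0.3451  Neff=3.8752  idx=[3, 4, 4, 5, 5, 5, 5, 6, 6, 6, 7]
step 2: w=[0.4957, 0.2511, 0.2511, 0.0004, 0.0004, 0.0004, 0.0004, 0.0002, 0.0002, 0.0002, 0.0000]  mean=-1.0804  Neff=2.6889  idx=[0, 0, 0, 0, 0, 0, 1, 1, 2, 2, 2]

post_mean = -1.0804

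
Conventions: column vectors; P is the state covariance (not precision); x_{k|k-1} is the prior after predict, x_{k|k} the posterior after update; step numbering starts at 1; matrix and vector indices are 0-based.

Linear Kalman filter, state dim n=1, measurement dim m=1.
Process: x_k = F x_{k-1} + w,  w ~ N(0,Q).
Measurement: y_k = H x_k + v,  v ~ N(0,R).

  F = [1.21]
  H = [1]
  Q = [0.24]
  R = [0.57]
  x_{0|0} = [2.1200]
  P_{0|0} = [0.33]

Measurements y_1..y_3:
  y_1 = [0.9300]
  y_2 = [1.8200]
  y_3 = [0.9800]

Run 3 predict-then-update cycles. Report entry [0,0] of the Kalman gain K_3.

K[0,0] = 0.5519

step 1: x^-=[2.5652]  P^-=[0.7232]  S=[1.2932]  K=[0.5592]  nu=[-1.6352]  x^+=[1.6508]  P^+=[0.3188]
step 2: x^-=[1.9974]  P^-=[0.7067]  S=[1.2767]  K=[0.5535]  nu=[-0.1774]  x^+=[1.8992]  P^+=[0.3155]
step 3: x^-=[2.2981]  P^-=[0.7019]  S=[1.2719]  K=[0.5519]  nu=[-1.3181]  x^+=[1.5707]  P^+=[0.3146]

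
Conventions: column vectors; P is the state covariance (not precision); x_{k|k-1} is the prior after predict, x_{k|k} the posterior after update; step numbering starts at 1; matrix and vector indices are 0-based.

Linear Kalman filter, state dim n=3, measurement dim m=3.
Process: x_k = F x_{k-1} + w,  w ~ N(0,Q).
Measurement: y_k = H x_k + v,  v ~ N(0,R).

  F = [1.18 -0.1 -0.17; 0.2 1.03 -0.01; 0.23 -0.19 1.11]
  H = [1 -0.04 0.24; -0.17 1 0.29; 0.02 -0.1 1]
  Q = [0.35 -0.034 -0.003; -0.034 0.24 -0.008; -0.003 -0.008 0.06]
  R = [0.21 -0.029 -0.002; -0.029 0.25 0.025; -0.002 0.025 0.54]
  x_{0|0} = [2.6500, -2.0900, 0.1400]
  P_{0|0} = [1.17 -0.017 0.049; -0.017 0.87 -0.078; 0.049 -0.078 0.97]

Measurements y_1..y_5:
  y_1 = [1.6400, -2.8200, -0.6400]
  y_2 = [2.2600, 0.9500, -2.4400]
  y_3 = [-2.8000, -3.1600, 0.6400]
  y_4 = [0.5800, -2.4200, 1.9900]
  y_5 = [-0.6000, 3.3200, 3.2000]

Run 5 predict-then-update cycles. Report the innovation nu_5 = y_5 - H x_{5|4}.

innov = [-0.9880, 5.6663, 1.8021]

step 1: x^-=[3.3122, -1.6241, 1.1620]  P^-=[1.9975 0.1452 0.2206; 0.1452 1.2043 -0.2171; 0.2206 -0.2171 1.4078]  S=[2.3890 -0.1672 0.6016; -0.1672 1.4334 0.0643; 0.6016 0.0643 2.0124]  K=[0.8939 0.0198 -0.1456; 0.1336 0.8050 -0.2320; 0.0698 0.0844 0.6890]  nu=[-2.0160, -0.9698, -2.0307]  x^+=[1.7864, -2.2030, -0.4597]  P^+=[0.2082 0.0342 -0.0807; 0.0342 0.2217 -0.0839; -0.0807 -0.0839 0.3673]
step 2: x^-=[2.4065, -1.9072, 0.3191]  P^-=[0.6741 0.0521 -0.1159; 0.0521 0.4997 -0.1529; -0.1159 -0.1529 0.5227]  S=[0.8582 -0.1386 0.0270; -0.1386 0.7182 -0.0032; 0.0270 -0.0032 1.0937]  K=[0.7562 0.0115 -0.1171; 0.1040 0.6410 -0.1852; 0.0075 0.0292 0.4897]  nu=[-0.2993, 3.1738, -2.9980]  x^+=[2.5677, 0.6513, -1.0585]  P^+=[0.1754 0.0268 -0.0653; 0.0268 0.1766 -0.0671; -0.0653 -0.0671 0.2597]
step 3: x^-=[3.1446, 1.1950, -0.7081]  P^-=[0.6211 0.0363 -0.0853; 0.0363 0.4471 -0.1232; -0.0853 -0.1232 0.3883]  S=[0.8127 -0.1383 0.0239; -0.1383 0.6723 -0.0135; 0.0239 -0.0135 0.9541]  K=[0.7420 0.0108 -0.0986; 0.0966 0.6192 -0.1689; 0.0061 0.0154 0.4182]  nu=[-5.7269, -3.6150, 1.4047]  x^+=[-1.2825, -1.8340, -0.2114]  P^+=[0.1700 0.0237 -0.0555; 0.0237 0.1690 -0.0595; -0.0555 -0.0595 0.2214]
step 4: x^-=[-1.2940, -2.1434, -0.1812]  P^-=[0.6094 0.0303 -0.0671; 0.0303 0.4374 -0.1113; -0.0671 -0.1113 0.3425]  S=[0.8073 -0.1379 0.0307; -0.1379 0.6655 -0.0174; 0.0307 -0.0174 0.9066]  K=[0.7387 0.0114 -0.0888; 0.0942 0.6162 -0.1617; 0.0114 0.0116 0.3884]  nu=[1.8318, -0.4441, 1.9827]  x^+=[-0.1220, -2.5651, 0.6046]  P^+=[0.1679 0.0223 -0.0503; 0.0223 0.1673 -0.0558; -0.0503 -0.0558 0.2054]
step 5: x^-=[0.0098, -2.6725, 1.1305]  P^-=[0.6044 0.0275 -0.0580; 0.0275 0.4347 -0.1058; -0.0580 -0.1058 0.3240]  S=[0.8058 -0.1376 0.0353; -0.1376 0.6645 -0.0188; 0.0353 -0.0188 0.8873]  K=[0.7371 0.0116 -0.0839; 0.0931 0.6159 -0.1583; 0.0151 0.0107 0.3754]  nu=[-0.9880, 5.6663, 1.8021]  x^+=[-0.8039, 0.4399, 1.8527]  P^+=[0.1669 0.0216 -0.0477; 0.0216 0.1667 -0.0540; -0.0477 -0.0540 0.1985]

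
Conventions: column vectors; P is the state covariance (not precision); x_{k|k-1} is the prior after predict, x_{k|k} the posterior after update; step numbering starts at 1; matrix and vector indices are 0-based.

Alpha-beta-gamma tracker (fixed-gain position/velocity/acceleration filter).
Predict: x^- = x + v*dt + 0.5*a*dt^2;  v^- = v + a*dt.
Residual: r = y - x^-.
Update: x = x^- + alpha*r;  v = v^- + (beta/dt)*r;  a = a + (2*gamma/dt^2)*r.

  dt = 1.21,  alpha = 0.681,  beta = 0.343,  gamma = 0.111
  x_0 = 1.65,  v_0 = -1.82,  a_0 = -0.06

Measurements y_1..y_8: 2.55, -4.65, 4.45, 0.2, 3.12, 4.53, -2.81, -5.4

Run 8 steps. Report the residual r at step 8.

resid = -5.4921

step 1: x_pred=-0.5961  r=3.1461  x^+=1.5464  v^+=-1.0008  a^+=0.4170
step 2: x_pred=0.6408  r=-5.2908  x^+=-2.9622  v^+=-1.9959  a^+=-0.3852
step 3: x_pred=-5.6593  r=10.1093  x^+=1.2251  v^+=0.4037  a^+=1.1477
step 4: x_pred=2.5538  r=-2.3538  x^+=0.9508  v^+=1.1252  a^+=0.7908
step 5: x_pred=2.8912  r=0.2288  x^+=3.0470  v^+=2.1469  a^+=0.8255
step 6: x_pred=6.2490  r=-1.7190  x^+=5.0784  v^+=2.6584  a^+=0.5648
step 7: x_pred=8.7085  r=-11.5185  x^+=0.8644  v^+=0.0767  a^+=-1.1817
step 8: x_pred=0.0921  r=-5.4921  x^+=-3.6480  v^+=-2.9101  a^+=-2.0145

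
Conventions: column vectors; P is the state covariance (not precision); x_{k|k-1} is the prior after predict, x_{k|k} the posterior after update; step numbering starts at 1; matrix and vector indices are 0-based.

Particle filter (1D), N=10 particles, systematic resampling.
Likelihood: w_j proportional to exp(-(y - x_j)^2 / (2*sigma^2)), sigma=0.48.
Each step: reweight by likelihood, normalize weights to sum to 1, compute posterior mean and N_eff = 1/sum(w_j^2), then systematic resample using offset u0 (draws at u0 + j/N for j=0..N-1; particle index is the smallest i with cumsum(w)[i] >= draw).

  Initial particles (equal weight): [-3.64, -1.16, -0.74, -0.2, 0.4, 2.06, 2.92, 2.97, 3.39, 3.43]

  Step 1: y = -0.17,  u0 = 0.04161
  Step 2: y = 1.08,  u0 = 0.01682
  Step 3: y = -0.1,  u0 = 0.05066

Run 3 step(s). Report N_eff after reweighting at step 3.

N_eff = 9.4532

step 1: w=[0.0000, 0.0566, 0.2347, 0.4740, 0.2347, 0.0000, 0.0000, 0.0000, 0.0000, 0.0000]  mean=-0.2402  Neff=2.9581  idx=[1, 2, 2, 3, 3, 3, 3, 3, 4, 4]
step 2: w=[0.0000, 0.0009, 0.0009, 0.0326, 0.0326, 0.0326, 0.0326, 0.0326, 0.4178, 0.4178]  mean=0.3004  Neff=2.8222  idx=[3, 6, 8, 8, 8, 8, 9, 9, 9, 9]
step 3: w=[0.1481, 0.1481, 0.0880, 0.0880, 0.0880, 0.0880, 0.0880, 0.0880, 0.0880, 0.0880]  mean=0.2223  Neff=9.4532  idx=[0, 1, 1, 2, 3, 4, 6, 7, 8, 9]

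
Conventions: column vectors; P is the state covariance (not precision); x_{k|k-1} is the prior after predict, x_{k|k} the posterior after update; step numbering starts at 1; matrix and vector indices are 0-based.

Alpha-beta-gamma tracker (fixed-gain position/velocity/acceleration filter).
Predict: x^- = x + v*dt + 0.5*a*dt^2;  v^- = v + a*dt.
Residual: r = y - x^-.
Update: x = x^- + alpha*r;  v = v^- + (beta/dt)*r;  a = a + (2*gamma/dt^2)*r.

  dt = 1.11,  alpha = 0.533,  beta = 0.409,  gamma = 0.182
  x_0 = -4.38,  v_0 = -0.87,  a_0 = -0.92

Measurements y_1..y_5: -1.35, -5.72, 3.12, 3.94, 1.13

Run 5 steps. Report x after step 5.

step 1: x_pred=-5.9125  r=4.5625  x^+=-3.4807  v^+=-0.2101  a^+=0.4279
step 2: x_pred=-3.4503  r=-2.2697  x^+=-4.6600  v^+=-0.5714  a^+=-0.2427
step 3: x_pred=-5.4438  r=8.5638  x^+=-0.8793  v^+=2.3147  a^+=2.2874
step 4: x_pred=3.0991  r=0.8409  x^+=3.5473  v^+=5.1635  a^+=2.5358
step 5: x_pred=10.8410  r=-9.7110  x^+=5.6650  v^+=4.4000  a^+=-0.3331

x_post = 5.6650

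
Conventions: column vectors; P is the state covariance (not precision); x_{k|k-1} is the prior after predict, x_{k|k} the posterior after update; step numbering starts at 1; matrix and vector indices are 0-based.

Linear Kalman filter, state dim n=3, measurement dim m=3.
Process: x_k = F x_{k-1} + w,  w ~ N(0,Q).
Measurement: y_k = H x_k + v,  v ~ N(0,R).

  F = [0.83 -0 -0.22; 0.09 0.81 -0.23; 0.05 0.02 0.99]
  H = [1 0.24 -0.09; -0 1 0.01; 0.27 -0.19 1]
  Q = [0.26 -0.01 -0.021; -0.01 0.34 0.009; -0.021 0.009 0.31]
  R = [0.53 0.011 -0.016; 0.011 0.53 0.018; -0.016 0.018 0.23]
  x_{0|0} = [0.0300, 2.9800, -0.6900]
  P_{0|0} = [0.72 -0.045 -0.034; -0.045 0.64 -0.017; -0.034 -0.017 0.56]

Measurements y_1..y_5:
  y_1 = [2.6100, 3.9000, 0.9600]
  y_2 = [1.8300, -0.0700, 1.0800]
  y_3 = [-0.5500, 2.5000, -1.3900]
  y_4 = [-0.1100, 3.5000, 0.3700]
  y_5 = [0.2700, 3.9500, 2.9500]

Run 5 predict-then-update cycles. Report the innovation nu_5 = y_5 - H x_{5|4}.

innov = [0.2397, 2.1889, 2.8385]

step 1: x^-=[0.1767, 2.5752, -0.6220]  P^-=[0.7955 0.0521 -0.1413; 0.0521 0.7965 -0.1230; -0.1413 -0.1230 0.8568]  S=[1.4341 0.2628 -0.0907; 0.2628 1.3242 -0.2339; -0.0907 -0.2339 1.1386]  K=[0.5895 -0.0629 0.0899; 0.0664 0.5686 -0.1065; -0.1392 0.0725 0.7433]  nu=[1.7593, 1.3310, 2.0236]  x^+=[1.3120, 3.2333, 0.7337]  P^+=[0.3092 -0.0244 -0.0780; -0.0244 0.2997 0.0482; -0.0780 0.0482 0.2047]
step 2: x^-=[0.9275, 2.5683, 0.8566]  P^-=[0.5114 0.0149 -0.1166; 0.0149 0.5317 -0.0000; -0.1166 -0.0000 0.5057]  S=[1.1042 0.1518 -0.0633; 0.1518 1.0617 -0.0743; -0.0633 -0.0743 0.7276]  K=[0.4866 -0.0523 0.0626; 0.0575 0.4870 -0.0786; -0.1189 0.0671 0.6482]  nu=[0.3632, -2.6468, 0.4609]  x^+=[1.2716, 1.2638, 0.9346]  P^+=[0.2552 -0.0206 -0.0671; -0.0206 0.2569 0.0441; -0.0671 0.0441 0.1787]
step 3: x^-=[0.8498, 0.9232, 1.0141]  P^-=[0.4690 0.0106 -0.1043; 0.0106 0.5034 0.0027; -0.1043 0.0027 0.4809]  S=[1.0556 0.1407 -0.0580; 0.1407 1.0335 -0.0675; -0.0580 -0.0675 0.7049]  K=[0.4657 -0.0501 0.0623; 0.0568 0.4743 -0.0777; -0.1127 0.0644 0.6385]  nu=[-1.5301, 1.5667, -2.4582]  x^+=[-0.0945, 1.7703, -0.2822]  P^+=[0.2443 -0.0197 -0.0637; -0.0197 0.2502 0.0426; -0.0637 0.0426 0.1751]
step 4: x^-=[-0.0163, 1.4904, -0.2487]  P^-=[0.4600 0.0097 -0.1012; 0.0097 0.4993 0.0025; -0.1012 0.0025 0.4777]  S=[1.0454 0.1389 -0.0568; 0.1389 1.0294 -0.0673; -0.0568 -0.0673 0.7027]  K=[0.4610 -0.0496 0.0627; 0.0567 0.4723 -0.0779; -0.1111 0.0637 0.6374]  nu=[-0.4737, 2.0121, 0.9063]  x^+=[-0.2778, 2.3432, 0.5097]  P^+=[0.2418 -0.0195 -0.0628; -0.0195 0.2491 0.0423; -0.0628 0.0423 0.1745]
step 5: x^-=[-0.3427, 1.7558, 0.5376]  P^-=[0.4580 0.0095 -0.1004; 0.0095 0.4987 0.0024; -0.1004 0.0024 0.4772]  S=[1.0431 0.1385 -0.0566; 0.1385 1.0287 -0.0673; -0.0566 -0.0673 0.7024]  K=[0.4599 -0.0496 0.0628; 0.0567 0.4720 -0.0780; -0.1108 0.0636 0.6372]  nu=[0.2397, 2.1889, 2.8385]  x^+=[-0.1627, 2.5810, 2.4589]  P^+=[0.2412 -0.0195 -0.0626; -0.0195 0.2490 0.0422; -0.0626 0.0422 0.1744]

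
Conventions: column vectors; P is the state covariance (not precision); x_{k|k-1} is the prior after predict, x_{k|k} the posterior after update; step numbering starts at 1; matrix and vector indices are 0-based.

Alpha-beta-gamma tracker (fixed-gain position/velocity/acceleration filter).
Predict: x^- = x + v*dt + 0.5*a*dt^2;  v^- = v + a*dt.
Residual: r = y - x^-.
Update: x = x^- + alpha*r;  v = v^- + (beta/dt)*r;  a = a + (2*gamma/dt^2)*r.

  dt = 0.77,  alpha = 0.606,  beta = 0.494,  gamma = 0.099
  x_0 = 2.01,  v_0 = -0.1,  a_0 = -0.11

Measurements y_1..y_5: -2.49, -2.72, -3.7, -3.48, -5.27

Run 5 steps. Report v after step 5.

step 1: x_pred=1.9004  r=-4.3904  x^+=-0.7602  v^+=-3.0014  a^+=-1.5762
step 2: x_pred=-3.5385  r=0.8185  x^+=-3.0425  v^+=-3.6899  a^+=-1.3028
step 3: x_pred=-6.2700  r=2.5700  x^+=-4.7126  v^+=-3.0443  a^+=-0.4446
step 4: x_pred=-7.1885  r=3.7085  x^+=-4.9411  v^+=-1.0074  a^+=0.7939
step 5: x_pred=-5.4815  r=0.2115  x^+=-5.3533  v^+=-0.2605  a^+=0.8645

v_post = -0.2605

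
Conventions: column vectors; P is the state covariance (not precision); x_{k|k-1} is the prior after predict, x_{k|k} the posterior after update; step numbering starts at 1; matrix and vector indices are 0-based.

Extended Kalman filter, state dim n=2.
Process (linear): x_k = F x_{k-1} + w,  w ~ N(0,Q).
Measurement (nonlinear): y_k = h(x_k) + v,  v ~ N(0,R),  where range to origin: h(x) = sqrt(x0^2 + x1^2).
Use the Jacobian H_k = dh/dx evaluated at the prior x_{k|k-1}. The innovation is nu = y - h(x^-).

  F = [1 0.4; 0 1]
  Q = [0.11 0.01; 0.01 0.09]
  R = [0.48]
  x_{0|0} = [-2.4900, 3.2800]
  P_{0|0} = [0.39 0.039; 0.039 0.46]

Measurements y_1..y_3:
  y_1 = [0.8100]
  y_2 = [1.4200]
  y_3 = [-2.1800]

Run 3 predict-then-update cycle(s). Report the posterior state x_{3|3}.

step 1: x^-=[-1.1780, 3.2800]  P^-=[0.6048 0.2330; 0.2330 0.5500]  H_jac=[-0.3380 0.9411]  S=[0.8880]  K=[0.0167; 0.4942]  nu=[-2.6751]  x^+=[-1.2228, 1.9579]  P^+=[0.6046 0.2257; 0.2257 0.3331]
step 2: x^-=[-0.4396, 1.9579]  P^-=[0.9484 0.3689; 0.3689 0.4231]  H_jac=[-0.2191 0.9757]  S=[0.7706]  K=[0.1975; 0.4308]  nu=[-0.5867]  x^+=[-0.5554, 1.7052]  P^+=[0.9183 0.3033; 0.3033 0.2801]
step 3: x^-=[0.1266, 1.7052]  P^-=[1.3158 0.4254; 0.4254 0.3701]  H_jac=[0.0741 0.9973]  S=[0.9181]  K=[0.5682; 0.4363]  nu=[-3.8899]  x^+=[-2.0835, 0.0081]  P^+=[1.0194 0.1978; 0.1978 0.1953]

x_post = [-2.0835, 0.0081]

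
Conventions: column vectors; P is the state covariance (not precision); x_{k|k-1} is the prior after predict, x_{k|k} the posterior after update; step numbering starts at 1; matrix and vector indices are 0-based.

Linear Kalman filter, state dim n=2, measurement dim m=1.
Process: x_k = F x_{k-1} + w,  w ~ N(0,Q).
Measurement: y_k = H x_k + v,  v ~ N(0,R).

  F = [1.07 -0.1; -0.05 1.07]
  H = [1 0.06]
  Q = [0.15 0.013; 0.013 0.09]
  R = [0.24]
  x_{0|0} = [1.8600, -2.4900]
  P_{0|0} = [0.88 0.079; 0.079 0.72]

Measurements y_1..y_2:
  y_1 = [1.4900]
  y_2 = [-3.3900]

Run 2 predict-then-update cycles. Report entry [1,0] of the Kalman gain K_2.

step 1: x^-=[2.2392, -2.7573]  P^-=[1.1478 -0.0203; -0.0203 0.9081]  S=[1.3886]  K=[0.8257; 0.0246]  nu=[-0.5838]  x^+=[1.7572, -2.7717]  P^+=[0.2011 -0.0485; -0.0485 0.9072]
step 2: x^-=[2.1574, -3.0536]  P^-=[0.3997 -0.1506; -0.1506 1.1344]  S=[0.6257]  K=[0.6243; -0.1320]  nu=[-5.3642]  x^+=[-1.1917, -2.3457]  P^+=[0.1558 -0.0991; -0.0991 1.1235]

K[1,0] = -0.1320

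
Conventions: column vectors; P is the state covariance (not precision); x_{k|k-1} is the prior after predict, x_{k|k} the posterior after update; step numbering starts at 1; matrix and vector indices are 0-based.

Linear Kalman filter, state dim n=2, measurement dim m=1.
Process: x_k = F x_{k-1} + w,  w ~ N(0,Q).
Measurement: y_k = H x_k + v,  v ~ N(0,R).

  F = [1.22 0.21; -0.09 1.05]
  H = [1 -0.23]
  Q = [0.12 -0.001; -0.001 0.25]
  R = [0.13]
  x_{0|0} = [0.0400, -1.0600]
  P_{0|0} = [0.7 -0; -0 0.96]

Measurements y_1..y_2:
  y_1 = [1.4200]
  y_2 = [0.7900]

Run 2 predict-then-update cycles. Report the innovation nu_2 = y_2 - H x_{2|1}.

innov = [-0.4851]

step 1: x^-=[-0.1738, -1.1166]  P^-=[1.2042 0.1338; 0.1338 1.3141]  S=[1.3422]  K=[0.8743; -0.1255]  nu=[1.3370]  x^+=[0.9951, -1.2844]  P^+=[0.1783 0.2811; 0.2811 1.2929]
step 2: x^-=[0.9443, -1.4381]  P^-=[0.5864 0.6192; 0.6192 1.6238]  S=[0.5175]  K=[0.8580; 0.4750]  nu=[-0.4851]  x^+=[0.5281, -1.6685]  P^+=[0.2055 0.4084; 0.4084 1.5071]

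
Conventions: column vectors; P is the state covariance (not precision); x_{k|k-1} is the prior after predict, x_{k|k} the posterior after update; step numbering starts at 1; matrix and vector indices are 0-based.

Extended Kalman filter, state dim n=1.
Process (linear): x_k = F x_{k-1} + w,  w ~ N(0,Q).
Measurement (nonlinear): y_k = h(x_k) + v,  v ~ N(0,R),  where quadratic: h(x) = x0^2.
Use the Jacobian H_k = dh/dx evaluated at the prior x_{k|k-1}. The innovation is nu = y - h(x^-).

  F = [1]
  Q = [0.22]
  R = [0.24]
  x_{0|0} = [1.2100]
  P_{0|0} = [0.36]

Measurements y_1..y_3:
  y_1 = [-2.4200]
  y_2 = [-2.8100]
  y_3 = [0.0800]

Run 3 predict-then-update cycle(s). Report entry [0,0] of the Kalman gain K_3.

step 1: x^-=[1.2100]  P^-=[0.5800]  H_jac=[2.4200]  S=[3.6367]  K=[0.3860]  nu=[-3.8841]  x^+=[-0.2891]  P^+=[0.0383]
step 2: x^-=[-0.2891]  P^-=[0.2583]  H_jac=[-0.5782]  S=[0.3263]  K=[-0.4576]  nu=[-2.8936]  x^+=[1.0350]  P^+=[0.1899]
step 3: x^-=[1.0350]  P^-=[0.4099]  H_jac=[2.0699]  S=[1.9965]  K=[0.4250]  nu=[-0.9912]  x^+=[0.6137]  P^+=[0.0493]

K[0,0] = 0.4250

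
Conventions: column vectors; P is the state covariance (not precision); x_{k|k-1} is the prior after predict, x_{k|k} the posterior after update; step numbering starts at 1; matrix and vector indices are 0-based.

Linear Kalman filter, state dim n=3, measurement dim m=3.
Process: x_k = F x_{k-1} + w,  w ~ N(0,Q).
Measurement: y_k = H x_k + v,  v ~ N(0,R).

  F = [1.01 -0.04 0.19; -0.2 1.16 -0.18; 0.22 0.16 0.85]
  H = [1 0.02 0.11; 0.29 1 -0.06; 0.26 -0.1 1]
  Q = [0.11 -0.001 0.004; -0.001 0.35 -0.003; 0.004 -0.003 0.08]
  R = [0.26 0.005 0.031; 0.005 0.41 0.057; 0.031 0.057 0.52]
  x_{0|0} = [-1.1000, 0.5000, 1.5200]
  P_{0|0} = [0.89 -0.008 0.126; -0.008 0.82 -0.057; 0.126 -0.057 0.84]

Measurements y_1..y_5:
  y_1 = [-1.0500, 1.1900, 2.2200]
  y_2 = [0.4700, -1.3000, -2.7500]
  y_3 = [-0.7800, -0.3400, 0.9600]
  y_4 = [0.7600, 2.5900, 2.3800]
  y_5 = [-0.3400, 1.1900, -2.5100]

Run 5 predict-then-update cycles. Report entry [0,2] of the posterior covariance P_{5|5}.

step 1: x^-=[-0.8422, 0.5264, 1.1300]  P^-=[1.0994 -0.2977 0.4446; -0.2977 1.5528 -0.1012; 0.4446 -0.1012 0.7820]  S=[1.4549 0.0268 0.8844; 0.0268 1.8821 -0.1109; 0.8844 -0.1109 1.6588]  K=[0.7504 -0.0102 0.0576; -0.1697 0.7814 -0.0586; 0.0436 0.0201 0.5253]  nu=[-0.3426, 0.9756, 1.3616]  x^+=[-1.0309, 1.2671, 1.8500]  P^+=[0.1984 -0.0550 -0.0045; -0.0550 0.3355 0.0567; -0.0045 0.0567 0.2825]
step 2: x^-=[-0.7404, 1.3430, 1.5484]  P^-=[0.3250 -0.1173 0.0789; -0.1173 0.8201 0.0502; 0.0789 0.0502 0.3122]  S=[0.6020 -0.0011 0.2410; -0.0011 1.1817 0.0259; 0.2410 0.0259 0.8994]  K=[0.5288 -0.0242 0.0538; -0.1364 0.6636 -0.0518; 0.0499 0.0384 0.3498]  nu=[1.0132, -2.3354, -3.9716]  x^+=[-0.3617, -0.1394, 0.1198]  P^+=[0.1397 -0.0446 0.0022; -0.0446 0.2842 0.0467; 0.0022 0.0467 0.1897]
step 3: x^-=[-0.3369, -0.1110, -0.0000]  P^-=[0.2635 -0.0913 0.0589; -0.0913 0.7455 0.0488; 0.0589 0.0488 0.2415]  S=[0.5363 0.0065 0.1942; 0.0065 1.1176 0.0320; 0.1942 0.0320 0.8124]  K=[0.4808 -0.0209 0.0539; -0.1194 0.6430 -0.0577; 0.0535 0.0372 0.2959]  nu=[-0.4408, -0.1313, 1.0365]  x^+=[-0.4903, -0.2025, 0.2782]  P^+=[0.1268 -0.0396 0.0048; -0.0396 0.2737 0.0406; 0.0048 0.0406 0.1604]
step 4: x^-=[-0.4343, -0.1869, 0.0962]  P^-=[0.2500 -0.0833 0.0545; -0.0833 0.7303 0.0467; 0.0545 0.0467 0.2191]  S=[0.5219 0.0104 0.1830; 0.0104 1.1063 0.0324; 0.1830 0.0324 0.7866]  K=[0.4688 -0.0187 0.0542; -0.1132 0.6386 -0.0609; 0.0547 0.0360 0.2764]  nu=[1.1874, 2.9087, 2.3780]  x^+=[0.1969, 1.3912, 0.9232]  P^+=[0.1236 -0.0377 0.0057; -0.0377 0.2710 0.0381; 0.0057 0.0381 0.1498]
step 5: x^-=[0.3186, 1.4082, 1.0506]  P^-=[0.2466 -0.0808 0.0532; -0.0808 0.7265 0.0458; 0.0532 0.0458 0.2110]  S=[0.5181 0.0119 0.1796; 0.0119 1.1038 0.0323; 0.1796 0.0323 0.7776]  K=[0.4657 -0.0179 0.0544; -0.1112 0.6375 -0.0623; 0.0551 0.0355 0.2690]  nu=[-0.8023, -0.2476, -3.5026]  x^+=[-0.2411, 1.5579, 0.0553]  P^+=[0.1227 -0.0371 0.0061; -0.0371 0.2703 0.0372; 0.0061 0.0372 0.1458]

P_post[0,2] = 0.0061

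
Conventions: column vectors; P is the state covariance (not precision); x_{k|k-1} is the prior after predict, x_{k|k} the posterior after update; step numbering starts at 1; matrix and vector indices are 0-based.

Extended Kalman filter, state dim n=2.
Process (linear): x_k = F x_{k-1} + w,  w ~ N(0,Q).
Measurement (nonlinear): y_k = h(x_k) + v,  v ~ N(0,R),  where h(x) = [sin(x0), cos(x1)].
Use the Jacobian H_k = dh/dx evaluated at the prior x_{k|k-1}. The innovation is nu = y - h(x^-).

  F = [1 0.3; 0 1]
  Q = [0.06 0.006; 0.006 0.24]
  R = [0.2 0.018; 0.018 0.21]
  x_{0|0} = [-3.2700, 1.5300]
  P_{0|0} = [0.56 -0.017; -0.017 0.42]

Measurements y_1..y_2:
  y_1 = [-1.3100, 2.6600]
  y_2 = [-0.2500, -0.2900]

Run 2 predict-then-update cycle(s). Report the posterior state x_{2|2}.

step 1: x^-=[-2.8110, 1.5300]  P^-=[0.6476 0.1150; 0.1150 0.6600]  H_jac=[-0.9459 0.0000; 0.0000 -0.9992]  S=[0.7794 0.1267; 0.1267 0.8689]  K=[-0.7830 -0.0181; -0.0166 -0.7565]  nu=[-0.9854, 2.6192]  x^+=[-2.0868, -0.4352]  P^+=[0.1659 0.0179; 0.0179 0.1593]
step 2: x^-=[-2.2173, -0.4352]  P^-=[0.2510 0.0717; 0.0717 0.3993]  H_jac=[-0.6024 0.0000; 0.0000 0.4216]  S=[0.2911 -0.0002; -0.0002 0.2810]  K=[-0.5194 0.1072; -0.1480 0.5990]  nu=[0.5482, -1.1968]  x^+=[-2.6303, -1.2332]  P^+=[0.1692 0.0312; 0.0312 0.2921]

x_post = [-2.6303, -1.2332]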